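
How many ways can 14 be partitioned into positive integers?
135

p(n) counts ways to write n as a sum of positive integers (order ignored).
Euler's pentagonal recurrence: p(k) = p(k-1) + p(k-2) - p(k-5) - p(k-7) + p(k-12) + p(k-15) - ... (offsets j(3j∓1)/2, signs ++--, p(0)=1, p(<0)=0).
DP table for k = 0..13: p(0)=1, p(1)=1, p(2)=2, p(3)=3, p(4)=5, p(5)=7, p(6)=11, p(7)=15, p(8)=22, p(9)=30, p(10)=42, p(11)=56, p(12)=77, p(13)=101.
Final step: p(14) = p(13) + p(12) - p(9) - p(7) + p(2)
= 101 + 77 - 30 - 15 + 2
= 135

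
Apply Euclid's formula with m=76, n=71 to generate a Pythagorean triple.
(735, 10792, 10817)

Euclid's formula: a = m² - n², b = 2mn, c = m² + n²
m = 76, n = 71
a = 76² - 71² = 5776 - 5041 = 735
b = 2 × 76 × 71 = 10792
c = 76² + 71² = 5776 + 5041 = 10817
Verification: 735² + 10792² = 540225 + 116467264 = 117007489 = 10817² ✓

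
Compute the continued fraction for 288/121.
[2; 2, 1, 1, 1, 2, 2, 2]

Euclidean algorithm steps:
288 = 2 × 121 + 46
121 = 2 × 46 + 29
46 = 1 × 29 + 17
29 = 1 × 17 + 12
17 = 1 × 12 + 5
12 = 2 × 5 + 2
5 = 2 × 2 + 1
2 = 2 × 1 + 0
Continued fraction: [2; 2, 1, 1, 1, 2, 2, 2]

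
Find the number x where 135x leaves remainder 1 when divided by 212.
11

gcd(135, 212) = 1, so the inverse exists.
Extended Euclidean algorithm on (212, 135):
212 = 1 × 135 + 77  ⟹  77 = (1)·212 + (-1)·135
135 = 1 × 77 + 58  ⟹  58 = (-1)·212 + (2)·135
77 = 1 × 58 + 19  ⟹  19 = (2)·212 + (-3)·135
58 = 3 × 19 + 1  ⟹  1 = (-7)·212 + (11)·135
So (11)·135 ≡ 1 (mod 212), i.e. 135^(-1) ≡ 11 (mod 212).
Check: 135 × 11 = 1485 ≡ 1 (mod 212)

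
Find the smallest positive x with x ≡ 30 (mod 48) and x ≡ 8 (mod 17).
654

Using Chinese Remainder Theorem:
M = 48 × 17 = 816
M1 = 17, M2 = 48
y1 = 17^(-1) mod 48 = 17
y2 = 48^(-1) mod 17 = 11
x = (30×17×17 + 8×48×11) mod 816 = 654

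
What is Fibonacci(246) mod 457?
413

Matrix identity: Q^n = [[F_(n+1), F_n], [F_n, F_(n-1)]] with Q = [[1,1],[1,0]].
n = 246 = 11110110₂. Square-and-multiply, entries mod 457:
Q^1 = [[1,1],[1,0]]
Q^3 = (Q^1)²·Q = [[3,2],[2,1]]
Q^7 = (Q^3)²·Q = [[21,13],[13,8]]
Q^15 = (Q^7)²·Q = [[73,153],[153,377]]
Q^30 = (Q^15)² = [[404,300],[300,104]]
Q^61 = (Q^30)²·Q = [[257,38],[38,219]]
Q^123 = (Q^61)²·Q = [[122,314],[314,265]]
Q^246 = (Q^123)² = [[144,413],[413,188]]
F_246 mod 457 = Q^246[0][1] = 413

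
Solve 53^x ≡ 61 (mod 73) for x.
50

Baby-step giant-step with step n = ⌈√73⌉ = 9.
Baby steps 53^j mod 73 (j:value) for j=0..8: 0:1, 1:53, 2:35, 3:30, 4:57, 5:28, 6:24, 7:31, 8:37.
Giant-step multiplier: 53^(-9) ≡ 53^(72-9) = 53^63 ≡ 51 (mod 73).
Giant steps γ_i = 61·51^i mod 73: γ_0=61, γ_1=45, γ_2=32, γ_3=26, γ_4=12, γ_5=28 (in table at j=5).
x = i·n + j = 5·9 + 5 = 50.
Check: 53^50 ≡ 61 (mod 73).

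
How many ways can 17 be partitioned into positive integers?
297

p(n) counts ways to write n as a sum of positive integers (order ignored).
Euler's pentagonal recurrence: p(k) = p(k-1) + p(k-2) - p(k-5) - p(k-7) + p(k-12) + p(k-15) - ... (offsets j(3j∓1)/2, signs ++--, p(0)=1, p(<0)=0).
DP table for k = 0..16: p(0)=1, p(1)=1, p(2)=2, p(3)=3, p(4)=5, p(5)=7, p(6)=11, p(7)=15, p(8)=22, p(9)=30, p(10)=42, p(11)=56, p(12)=77, p(13)=101, p(14)=135, p(15)=176, p(16)=231.
Final step: p(17) = p(16) + p(15) - p(12) - p(10) + p(5) + p(2)
= 231 + 176 - 77 - 42 + 7 + 2
= 297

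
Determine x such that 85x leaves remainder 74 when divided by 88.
x ≡ 34 (mod 88)

gcd(85, 88) = 1, which divides 74, so solutions exist.
Find 85^(-1) mod 88 by the extended Euclidean algorithm:
88 = 1 × 85 + 3  ⟹  3 = (1)·88 + (-1)·85
85 = 28 × 3 + 1  ⟹  1 = (-28)·88 + (29)·85
So (29)·85 ≡ 1 (mod 88), i.e. 85^(-1) ≡ 29 (mod 88).
x ≡ 29 × 74 = 2146 ≡ 34 (mod 88).
Check: 85 × 34 = 2890 ≡ 74 (mod 88).
Unique solution: x ≡ 34 (mod 88)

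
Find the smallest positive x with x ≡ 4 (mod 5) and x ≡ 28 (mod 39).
184

Using Chinese Remainder Theorem:
M = 5 × 39 = 195
M1 = 39, M2 = 5
y1 = 39^(-1) mod 5 = 4
y2 = 5^(-1) mod 39 = 8
x = (4×39×4 + 28×5×8) mod 195 = 184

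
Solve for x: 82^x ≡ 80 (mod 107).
9

Baby-step giant-step with step n = ⌈√107⌉ = 11.
Baby steps 82^j mod 107 (j:value) for j=0..10: 0:1, 1:82, 2:90, 3:104, 4:75, 5:51, 6:9, 7:96, 8:61, 9:80, 10:33.
h = 80 is already in the table at j=9, so x = 9.
Check: 82^9 ≡ 80 (mod 107).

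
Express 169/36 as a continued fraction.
[4; 1, 2, 3, 1, 2]

Euclidean algorithm steps:
169 = 4 × 36 + 25
36 = 1 × 25 + 11
25 = 2 × 11 + 3
11 = 3 × 3 + 2
3 = 1 × 2 + 1
2 = 2 × 1 + 0
Continued fraction: [4; 1, 2, 3, 1, 2]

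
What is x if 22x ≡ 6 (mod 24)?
x ≡ 9 (mod 12)

gcd(22, 24) = 2, which divides 6, so solutions exist.
Divide through by 2: 11x ≡ 3 (mod 12).
Find 11^(-1) mod 12 by the extended Euclidean algorithm:
12 = 1 × 11 + 1  ⟹  1 = (1)·12 + (-1)·11
So (-1)·11 ≡ 1 (mod 12), i.e. 11^(-1) ≡ -1 ≡ 11 (mod 12).
x ≡ 11 × 3 = 33 ≡ 9 (mod 12).
Check: 22 × 9 = 198 ≡ 6 (mod 24).
x ≡ 9 (mod 12), giving 2 solutions mod 24.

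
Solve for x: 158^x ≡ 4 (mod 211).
104

Baby-step giant-step with step n = ⌈√211⌉ = 15.
Baby steps 158^j mod 211 (j:value) for j=0..14: 0:1, 1:158, 2:66, 3:89, 4:136, 5:177, 6:114, 7:77, 8:139, 9:18, 10:101, 11:133, 12:125, 13:127, 14:21.
Giant-step multiplier: 158^(-15) ≡ 158^(210-15) = 158^195 ≡ 40 (mod 211).
Giant steps γ_i = 4·40^i mod 211: γ_0=4, γ_1=160, γ_2=70, γ_3=57, γ_4=170, γ_5=48, γ_6=21 (in table at j=14).
x = i·n + j = 6·15 + 14 = 104.
Check: 158^104 ≡ 4 (mod 211).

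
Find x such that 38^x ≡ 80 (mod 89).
82

Baby-step giant-step with step n = ⌈√89⌉ = 10.
Baby steps 38^j mod 89 (j:value) for j=0..9: 0:1, 1:38, 2:20, 3:48, 4:44, 5:70, 6:79, 7:65, 8:67, 9:54.
Giant-step multiplier: 38^(-10) ≡ 38^(88-10) = 38^78 ≡ 18 (mod 89).
Giant steps γ_i = 80·18^i mod 89: γ_0=80, γ_1=16, γ_2=21, γ_3=22, γ_4=40, γ_5=8, γ_6=55, γ_7=11, γ_8=20 (in table at j=2).
x = i·n + j = 8·10 + 2 = 82.
Check: 38^82 ≡ 80 (mod 89).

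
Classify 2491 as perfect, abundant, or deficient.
deficient

Proper divisors of 2491: sum = 1 + 47 + 53 = 101
Since 101 < 2491, 2491 is deficient.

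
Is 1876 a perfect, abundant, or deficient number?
abundant

Proper divisors of 1876: sum = 1 + 2 + 4 + 7 + 14 + 28 + 67 + 134 + 268 + 469 + 938 = 1932
Since 1932 > 1876, 1876 is abundant.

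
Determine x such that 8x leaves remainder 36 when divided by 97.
x ≡ 53 (mod 97)

gcd(8, 97) = 1, which divides 36, so solutions exist.
Find 8^(-1) mod 97 by the extended Euclidean algorithm:
97 = 12 × 8 + 1  ⟹  1 = (1)·97 + (-12)·8
So (-12)·8 ≡ 1 (mod 97), i.e. 8^(-1) ≡ -12 ≡ 85 (mod 97).
x ≡ 85 × 36 = 3060 ≡ 53 (mod 97).
Check: 8 × 53 = 424 ≡ 36 (mod 97).
Unique solution: x ≡ 53 (mod 97)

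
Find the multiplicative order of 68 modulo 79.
78

79 is prime, so ord(68) divides φ(79) = 78.
Divisors of 78: 1, 2, 3, 6, 13, 26, 39, 78.
Repeated squaring: 68^1 ≡ 68, 68^2 ≡ 42, 68^4 ≡ 26, 68^8 ≡ 44, 68^16 ≡ 40, 68^32 ≡ 20, 68^64 ≡ 5 (mod 79).
Test 68^d mod 79 for each divisor d in increasing order:
68^1 ≡ 68
68^2 ≡ 42
68^3 = 68^2·68^1 ≡ 12
68^6 = 68^4·68^2 ≡ 65
68^13 = 68^8·68^4·68^1 ≡ 56
68^26 = 68^16·68^8·68^2 ≡ 55
68^39 = 68^32·68^4·68^2·68^1 ≡ 78
68^78 = 68^64·68^8·68^4·68^2 ≡ 1  ← first divisor giving 1
The order is 78.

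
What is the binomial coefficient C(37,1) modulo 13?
11

Using Lucas' theorem:
Write n=37 and k=1 in base 13:
n in base 13: [2, 11]
k in base 13: [0, 1]
C(37,1) mod 13 = ∏ C(n_i, k_i) mod 13
Digit binomials (mod 13): C(2,0) = 1; C(11,1) = 11
Product: 1 × 11 = 11 ≡ 11 (mod 13)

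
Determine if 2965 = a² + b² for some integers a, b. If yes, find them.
7² + 54² (a=7, b=54)

Factorization: 2965 = 5 × 593
By Fermat: n is sum of two squares iff every prime p ≡ 3 (mod 4) appears to even power.
All primes ≡ 3 (mod 4) appear to even power.
Search a = 0, 1, 2, … for 2965 - a² a perfect square: first hit at a = 7: 2965 - 49 = 2916 = 54².
2965 = 7² + 54² = 49 + 2916 ✓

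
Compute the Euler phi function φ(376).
184

376 = 2^3 × 47
φ(n) = n × ∏(1 - 1/p) for each prime p dividing n
φ(376) = 376 × (1 - 1/2) × (1 - 1/47) = 184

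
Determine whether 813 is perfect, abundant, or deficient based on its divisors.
deficient

Proper divisors of 813: sum = 1 + 3 + 271 = 275
Since 275 < 813, 813 is deficient.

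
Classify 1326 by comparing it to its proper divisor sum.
abundant

Proper divisors of 1326: sum = 1 + 2 + 3 + 6 + 13 + 17 + 26 + 34 + 39 + 51 + 78 + 102 + 221 + 442 + 663 = 1698
Since 1698 > 1326, 1326 is abundant.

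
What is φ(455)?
288

455 = 5 × 7 × 13
φ(n) = n × ∏(1 - 1/p) for each prime p dividing n
φ(455) = 455 × (1 - 1/5) × (1 - 1/7) × (1 - 1/13) = 288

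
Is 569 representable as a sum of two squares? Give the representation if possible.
13² + 20² (a=13, b=20)

Factorization: 569 = 569
By Fermat: n is sum of two squares iff every prime p ≡ 3 (mod 4) appears to even power.
All primes ≡ 3 (mod 4) appear to even power.
Search a = 0, 1, 2, … for 569 - a² a perfect square: first hit at a = 13: 569 - 169 = 400 = 20².
569 = 13² + 20² = 169 + 400 ✓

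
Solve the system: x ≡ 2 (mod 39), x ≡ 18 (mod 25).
743

Using Chinese Remainder Theorem:
M = 39 × 25 = 975
M1 = 25, M2 = 39
y1 = 25^(-1) mod 39 = 25
y2 = 39^(-1) mod 25 = 9
x = (2×25×25 + 18×39×9) mod 975 = 743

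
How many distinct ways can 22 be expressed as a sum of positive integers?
1002

p(n) counts ways to write n as a sum of positive integers (order ignored).
Euler's pentagonal recurrence: p(k) = p(k-1) + p(k-2) - p(k-5) - p(k-7) + p(k-12) + p(k-15) - ... (offsets j(3j∓1)/2, signs ++--, p(0)=1, p(<0)=0).
DP table for k = 0..21: p(0)=1, p(1)=1, p(2)=2, p(3)=3, p(4)=5, p(5)=7, p(6)=11, p(7)=15, p(8)=22, p(9)=30, p(10)=42, p(11)=56, p(12)=77, p(13)=101, p(14)=135, p(15)=176, p(16)=231, p(17)=297, p(18)=385, p(19)=490, p(20)=627, p(21)=792.
Final step: p(22) = p(21) + p(20) - p(17) - p(15) + p(10) + p(7) - p(0)
= 792 + 627 - 297 - 176 + 42 + 15 - 1
= 1002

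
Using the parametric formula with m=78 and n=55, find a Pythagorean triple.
(3059, 8580, 9109)

Euclid's formula: a = m² - n², b = 2mn, c = m² + n²
m = 78, n = 55
a = 78² - 55² = 6084 - 3025 = 3059
b = 2 × 78 × 55 = 8580
c = 78² + 55² = 6084 + 3025 = 9109
Verification: 3059² + 8580² = 9357481 + 73616400 = 82973881 = 9109² ✓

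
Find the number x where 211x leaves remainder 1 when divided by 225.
16

gcd(211, 225) = 1, so the inverse exists.
Extended Euclidean algorithm on (225, 211):
225 = 1 × 211 + 14  ⟹  14 = (1)·225 + (-1)·211
211 = 15 × 14 + 1  ⟹  1 = (-15)·225 + (16)·211
So (16)·211 ≡ 1 (mod 225), i.e. 211^(-1) ≡ 16 (mod 225).
Check: 211 × 16 = 3376 ≡ 1 (mod 225)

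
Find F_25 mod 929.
705

Matrix identity: Q^n = [[F_(n+1), F_n], [F_n, F_(n-1)]] with Q = [[1,1],[1,0]].
n = 25 = 11001₂. Square-and-multiply, entries mod 929:
Q^1 = [[1,1],[1,0]]
Q^3 = (Q^1)²·Q = [[3,2],[2,1]]
Q^6 = (Q^3)² = [[13,8],[8,5]]
Q^12 = (Q^6)² = [[233,144],[144,89]]
Q^25 = (Q^12)²·Q = [[623,705],[705,847]]
F_25 mod 929 = Q^25[0][1] = 705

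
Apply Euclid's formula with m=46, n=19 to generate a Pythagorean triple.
(1755, 1748, 2477)

Euclid's formula: a = m² - n², b = 2mn, c = m² + n²
m = 46, n = 19
a = 46² - 19² = 2116 - 361 = 1755
b = 2 × 46 × 19 = 1748
c = 46² + 19² = 2116 + 361 = 2477
Verification: 1755² + 1748² = 3080025 + 3055504 = 6135529 = 2477² ✓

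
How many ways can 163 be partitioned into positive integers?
142798995930

p(n) counts ways to write n as a sum of positive integers (order ignored).
Euler's pentagonal recurrence: p(k) = p(k-1) + p(k-2) - p(k-5) - p(k-7) + p(k-12) + p(k-15) - ... (offsets j(3j∓1)/2, signs ++--, p(0)=1, p(<0)=0).
DP table for k = 0..162: p(0)=1, p(1)=1, p(2)=2, p(3)=3, p(4)=5, p(5)=7, p(6)=11, p(7)=15, p(8)=22, p(9)=30, p(10)=42, p(11)=56, p(12)=77, p(13)=101, p(14)=135, p(15)=176, p(16)=231, p(17)=297, p(18)=385, p(19)=490, p(20)=627, p(21)=792, p(22)=1002, p(23)=1255, p(24)=1575, p(25)=1958, p(26)=2436, p(27)=3010, p(28)=3718, p(29)=4565, p(30)=5604, p(31)=6842, p(32)=8349, p(33)=10143, p(34)=12310, p(35)=14883, p(36)=17977, p(37)=21637, p(38)=26015, p(39)=31185, p(40)=37338, p(41)=44583, p(42)=53174, p(43)=63261, p(44)=75175, p(45)=89134, p(46)=105558, p(47)=124754, p(48)=147273, p(49)=173525, p(50)=204226, p(51)=239943, p(52)=281589, p(53)=329931, p(54)=386155, p(55)=451276, p(56)=526823, p(57)=614154, p(58)=715220, p(59)=831820, p(60)=966467, p(61)=1121505, p(62)=1300156, p(63)=1505499, p(64)=1741630, p(65)=2012558, p(66)=2323520, p(67)=2679689, p(68)=3087735, p(69)=3554345, p(70)=4087968, p(71)=4697205, p(72)=5392783, p(73)=6185689, p(74)=7089500, p(75)=8118264, p(76)=9289091, p(77)=10619863, p(78)=12132164, p(79)=13848650, p(80)=15796476, p(81)=18004327, p(82)=20506255, p(83)=23338469, p(84)=26543660, p(85)=30167357, p(86)=34262962, p(87)=38887673, p(88)=44108109, p(89)=49995925, p(90)=56634173, p(91)=64112359, p(92)=72533807, p(93)=82010177, p(94)=92669720, p(95)=104651419, p(96)=118114304, p(97)=133230930, p(98)=150198136, p(99)=169229875, p(100)=190569292, p(101)=214481126, p(102)=241265379, p(103)=271248950, p(104)=304801365, p(105)=342325709, p(106)=384276336, p(107)=431149389, p(108)=483502844, p(109)=541946240, p(110)=607163746, p(111)=679903203, p(112)=761002156, p(113)=851376628, p(114)=952050665, p(115)=1064144451, p(116)=1188908248, p(117)=1327710076, p(118)=1482074143, p(119)=1653668665, p(120)=1844349560, p(121)=2056148051, p(122)=2291320912, p(123)=2552338241, p(124)=2841940500, p(125)=3163127352, p(126)=3519222692, p(127)=3913864295, p(128)=4351078600, p(129)=4835271870, p(130)=5371315400, p(131)=5964539504, p(132)=6620830889, p(133)=7346629512, p(134)=8149040695, p(135)=9035836076, p(136)=10015581680, p(137)=11097645016, p(138)=12292341831, p(139)=13610949895, p(140)=15065878135, p(141)=16670689208, p(142)=18440293320, p(143)=20390982757, p(144)=22540654445, p(145)=24908858009, p(146)=27517052599, p(147)=30388671978, p(148)=33549419497, p(149)=37027355200, p(150)=40853235313, p(151)=45060624582, p(152)=49686288421, p(153)=54770336324, p(154)=60356673280, p(155)=66493182097, p(156)=73232243759, p(157)=80630964769, p(158)=88751778802, p(159)=97662728555, p(160)=107438159466, p(161)=118159068427, p(162)=129913904637.
Final step: p(163) = p(162) + p(161) - p(158) - p(156) + p(151) + p(148) - p(141) - p(137) + p(128) + p(123) - p(112) - p(106) + p(93) + p(86) - p(71) - p(63) + p(46) + p(37) - p(18) - p(8)
= 129913904637 + 118159068427 - 88751778802 - 73232243759 + 45060624582 + 33549419497 - 16670689208 - 11097645016 + 4351078600 + 2552338241 - 761002156 - 384276336 + 82010177 + 34262962 - 4697205 - 1505499 + 105558 + 21637 - 385 - 22
= 142798995930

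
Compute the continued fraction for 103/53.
[1; 1, 16, 1, 2]

Euclidean algorithm steps:
103 = 1 × 53 + 50
53 = 1 × 50 + 3
50 = 16 × 3 + 2
3 = 1 × 2 + 1
2 = 2 × 1 + 0
Continued fraction: [1; 1, 16, 1, 2]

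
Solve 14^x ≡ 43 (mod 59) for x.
17

Baby-step giant-step with step n = ⌈√59⌉ = 8.
Baby steps 14^j mod 59 (j:value) for j=0..7: 0:1, 1:14, 2:19, 3:30, 4:7, 5:39, 6:15, 7:33.
Giant-step multiplier: 14^(-8) ≡ 14^(58-8) = 14^50 ≡ 53 (mod 59).
Giant steps γ_i = 43·53^i mod 59: γ_0=43, γ_1=37, γ_2=14 (in table at j=1).
x = i·n + j = 2·8 + 1 = 17.
Check: 14^17 ≡ 43 (mod 59).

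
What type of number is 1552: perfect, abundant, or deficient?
deficient

Proper divisors of 1552: sum = 1 + 2 + 4 + 8 + 16 + 97 + 194 + 388 + 776 = 1486
Since 1486 < 1552, 1552 is deficient.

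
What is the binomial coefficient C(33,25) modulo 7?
6

Using Lucas' theorem:
Write n=33 and k=25 in base 7:
n in base 7: [4, 5]
k in base 7: [3, 4]
C(33,25) mod 7 = ∏ C(n_i, k_i) mod 7
Digit binomials (mod 7): C(4,3) = 4; C(5,4) = 5
Product: 4 × 5 = 20 ≡ 6 (mod 7)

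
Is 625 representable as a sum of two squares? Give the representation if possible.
0² + 25² (a=0, b=25)

Factorization: 625 = 5^4
By Fermat: n is sum of two squares iff every prime p ≡ 3 (mod 4) appears to even power.
All primes ≡ 3 (mod 4) appear to even power.
Search a = 0, 1, 2, … for 625 - a² a perfect square: first hit at a = 0: 625 - 0 = 625 = 25².
625 = 0² + 25² = 0 + 625 ✓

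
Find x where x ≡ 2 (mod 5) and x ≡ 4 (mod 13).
17

Using Chinese Remainder Theorem:
M = 5 × 13 = 65
M1 = 13, M2 = 5
y1 = 13^(-1) mod 5 = 2
y2 = 5^(-1) mod 13 = 8
x = (2×13×2 + 4×5×8) mod 65 = 17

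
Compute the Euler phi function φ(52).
24

52 = 2^2 × 13
φ(n) = n × ∏(1 - 1/p) for each prime p dividing n
φ(52) = 52 × (1 - 1/2) × (1 - 1/13) = 24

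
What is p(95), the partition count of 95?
104651419

p(n) counts ways to write n as a sum of positive integers (order ignored).
Euler's pentagonal recurrence: p(k) = p(k-1) + p(k-2) - p(k-5) - p(k-7) + p(k-12) + p(k-15) - ... (offsets j(3j∓1)/2, signs ++--, p(0)=1, p(<0)=0).
DP table for k = 0..94: p(0)=1, p(1)=1, p(2)=2, p(3)=3, p(4)=5, p(5)=7, p(6)=11, p(7)=15, p(8)=22, p(9)=30, p(10)=42, p(11)=56, p(12)=77, p(13)=101, p(14)=135, p(15)=176, p(16)=231, p(17)=297, p(18)=385, p(19)=490, p(20)=627, p(21)=792, p(22)=1002, p(23)=1255, p(24)=1575, p(25)=1958, p(26)=2436, p(27)=3010, p(28)=3718, p(29)=4565, p(30)=5604, p(31)=6842, p(32)=8349, p(33)=10143, p(34)=12310, p(35)=14883, p(36)=17977, p(37)=21637, p(38)=26015, p(39)=31185, p(40)=37338, p(41)=44583, p(42)=53174, p(43)=63261, p(44)=75175, p(45)=89134, p(46)=105558, p(47)=124754, p(48)=147273, p(49)=173525, p(50)=204226, p(51)=239943, p(52)=281589, p(53)=329931, p(54)=386155, p(55)=451276, p(56)=526823, p(57)=614154, p(58)=715220, p(59)=831820, p(60)=966467, p(61)=1121505, p(62)=1300156, p(63)=1505499, p(64)=1741630, p(65)=2012558, p(66)=2323520, p(67)=2679689, p(68)=3087735, p(69)=3554345, p(70)=4087968, p(71)=4697205, p(72)=5392783, p(73)=6185689, p(74)=7089500, p(75)=8118264, p(76)=9289091, p(77)=10619863, p(78)=12132164, p(79)=13848650, p(80)=15796476, p(81)=18004327, p(82)=20506255, p(83)=23338469, p(84)=26543660, p(85)=30167357, p(86)=34262962, p(87)=38887673, p(88)=44108109, p(89)=49995925, p(90)=56634173, p(91)=64112359, p(92)=72533807, p(93)=82010177, p(94)=92669720.
Final step: p(95) = p(94) + p(93) - p(90) - p(88) + p(83) + p(80) - p(73) - p(69) + p(60) + p(55) - p(44) - p(38) + p(25) + p(18) - p(3)
= 92669720 + 82010177 - 56634173 - 44108109 + 23338469 + 15796476 - 6185689 - 3554345 + 966467 + 451276 - 75175 - 26015 + 1958 + 385 - 3
= 104651419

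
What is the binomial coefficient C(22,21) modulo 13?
9

Using Lucas' theorem:
Write n=22 and k=21 in base 13:
n in base 13: [1, 9]
k in base 13: [1, 8]
C(22,21) mod 13 = ∏ C(n_i, k_i) mod 13
Digit binomials (mod 13): C(1,1) = 1; C(9,8) = 9
Product: 1 × 9 = 9 ≡ 9 (mod 13)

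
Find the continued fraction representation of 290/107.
[2; 1, 2, 2, 4, 1, 2]

Euclidean algorithm steps:
290 = 2 × 107 + 76
107 = 1 × 76 + 31
76 = 2 × 31 + 14
31 = 2 × 14 + 3
14 = 4 × 3 + 2
3 = 1 × 2 + 1
2 = 2 × 1 + 0
Continued fraction: [2; 1, 2, 2, 4, 1, 2]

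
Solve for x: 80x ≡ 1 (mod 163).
108

gcd(80, 163) = 1, so the inverse exists.
Extended Euclidean algorithm on (163, 80):
163 = 2 × 80 + 3  ⟹  3 = (1)·163 + (-2)·80
80 = 26 × 3 + 2  ⟹  2 = (-26)·163 + (53)·80
3 = 1 × 2 + 1  ⟹  1 = (27)·163 + (-55)·80
So (-55)·80 ≡ 1 (mod 163), i.e. 80^(-1) ≡ -55 ≡ 108 (mod 163).
Check: 80 × 108 = 8640 ≡ 1 (mod 163)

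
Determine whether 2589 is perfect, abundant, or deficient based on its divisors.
deficient

Proper divisors of 2589: sum = 1 + 3 + 863 = 867
Since 867 < 2589, 2589 is deficient.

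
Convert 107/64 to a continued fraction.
[1; 1, 2, 21]

Euclidean algorithm steps:
107 = 1 × 64 + 43
64 = 1 × 43 + 21
43 = 2 × 21 + 1
21 = 21 × 1 + 0
Continued fraction: [1; 1, 2, 21]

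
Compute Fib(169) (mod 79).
75

Matrix identity: Q^n = [[F_(n+1), F_n], [F_n, F_(n-1)]] with Q = [[1,1],[1,0]].
n = 169 = 10101001₂. Square-and-multiply, entries mod 79:
Q^1 = [[1,1],[1,0]]
Q^2 = (Q^1)² = [[2,1],[1,1]]
Q^5 = (Q^2)²·Q = [[8,5],[5,3]]
Q^10 = (Q^5)² = [[10,55],[55,34]]
Q^21 = (Q^10)²·Q = [[15,44],[44,50]]
Q^42 = (Q^21)² = [[28,16],[16,12]]
Q^84 = (Q^42)² = [[13,8],[8,5]]
Q^169 = (Q^84)²·Q = [[61,75],[75,65]]
F_169 mod 79 = Q^169[0][1] = 75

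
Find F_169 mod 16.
1

Matrix identity: Q^n = [[F_(n+1), F_n], [F_n, F_(n-1)]] with Q = [[1,1],[1,0]].
n = 169 = 10101001₂. Square-and-multiply, entries mod 16:
Q^1 = [[1,1],[1,0]]
Q^2 = (Q^1)² = [[2,1],[1,1]]
Q^5 = (Q^2)²·Q = [[8,5],[5,3]]
Q^10 = (Q^5)² = [[9,7],[7,2]]
Q^21 = (Q^10)²·Q = [[15,2],[2,13]]
Q^42 = (Q^21)² = [[5,8],[8,13]]
Q^84 = (Q^42)² = [[9,0],[0,9]]
Q^169 = (Q^84)²·Q = [[1,1],[1,0]]
F_169 mod 16 = Q^169[0][1] = 1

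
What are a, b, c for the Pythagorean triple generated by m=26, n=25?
(51, 1300, 1301)

Euclid's formula: a = m² - n², b = 2mn, c = m² + n²
m = 26, n = 25
a = 26² - 25² = 676 - 625 = 51
b = 2 × 26 × 25 = 1300
c = 26² + 25² = 676 + 625 = 1301
Verification: 51² + 1300² = 2601 + 1690000 = 1692601 = 1301² ✓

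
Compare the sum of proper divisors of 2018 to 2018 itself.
deficient

Proper divisors of 2018: sum = 1 + 2 + 1009 = 1012
Since 1012 < 2018, 2018 is deficient.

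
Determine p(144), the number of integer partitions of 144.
22540654445

p(n) counts ways to write n as a sum of positive integers (order ignored).
Euler's pentagonal recurrence: p(k) = p(k-1) + p(k-2) - p(k-5) - p(k-7) + p(k-12) + p(k-15) - ... (offsets j(3j∓1)/2, signs ++--, p(0)=1, p(<0)=0).
DP table for k = 0..143: p(0)=1, p(1)=1, p(2)=2, p(3)=3, p(4)=5, p(5)=7, p(6)=11, p(7)=15, p(8)=22, p(9)=30, p(10)=42, p(11)=56, p(12)=77, p(13)=101, p(14)=135, p(15)=176, p(16)=231, p(17)=297, p(18)=385, p(19)=490, p(20)=627, p(21)=792, p(22)=1002, p(23)=1255, p(24)=1575, p(25)=1958, p(26)=2436, p(27)=3010, p(28)=3718, p(29)=4565, p(30)=5604, p(31)=6842, p(32)=8349, p(33)=10143, p(34)=12310, p(35)=14883, p(36)=17977, p(37)=21637, p(38)=26015, p(39)=31185, p(40)=37338, p(41)=44583, p(42)=53174, p(43)=63261, p(44)=75175, p(45)=89134, p(46)=105558, p(47)=124754, p(48)=147273, p(49)=173525, p(50)=204226, p(51)=239943, p(52)=281589, p(53)=329931, p(54)=386155, p(55)=451276, p(56)=526823, p(57)=614154, p(58)=715220, p(59)=831820, p(60)=966467, p(61)=1121505, p(62)=1300156, p(63)=1505499, p(64)=1741630, p(65)=2012558, p(66)=2323520, p(67)=2679689, p(68)=3087735, p(69)=3554345, p(70)=4087968, p(71)=4697205, p(72)=5392783, p(73)=6185689, p(74)=7089500, p(75)=8118264, p(76)=9289091, p(77)=10619863, p(78)=12132164, p(79)=13848650, p(80)=15796476, p(81)=18004327, p(82)=20506255, p(83)=23338469, p(84)=26543660, p(85)=30167357, p(86)=34262962, p(87)=38887673, p(88)=44108109, p(89)=49995925, p(90)=56634173, p(91)=64112359, p(92)=72533807, p(93)=82010177, p(94)=92669720, p(95)=104651419, p(96)=118114304, p(97)=133230930, p(98)=150198136, p(99)=169229875, p(100)=190569292, p(101)=214481126, p(102)=241265379, p(103)=271248950, p(104)=304801365, p(105)=342325709, p(106)=384276336, p(107)=431149389, p(108)=483502844, p(109)=541946240, p(110)=607163746, p(111)=679903203, p(112)=761002156, p(113)=851376628, p(114)=952050665, p(115)=1064144451, p(116)=1188908248, p(117)=1327710076, p(118)=1482074143, p(119)=1653668665, p(120)=1844349560, p(121)=2056148051, p(122)=2291320912, p(123)=2552338241, p(124)=2841940500, p(125)=3163127352, p(126)=3519222692, p(127)=3913864295, p(128)=4351078600, p(129)=4835271870, p(130)=5371315400, p(131)=5964539504, p(132)=6620830889, p(133)=7346629512, p(134)=8149040695, p(135)=9035836076, p(136)=10015581680, p(137)=11097645016, p(138)=12292341831, p(139)=13610949895, p(140)=15065878135, p(141)=16670689208, p(142)=18440293320, p(143)=20390982757.
Final step: p(144) = p(143) + p(142) - p(139) - p(137) + p(132) + p(129) - p(122) - p(118) + p(109) + p(104) - p(93) - p(87) + p(74) + p(67) - p(52) - p(44) + p(27) + p(18)
= 20390982757 + 18440293320 - 13610949895 - 11097645016 + 6620830889 + 4835271870 - 2291320912 - 1482074143 + 541946240 + 304801365 - 82010177 - 38887673 + 7089500 + 2679689 - 281589 - 75175 + 3010 + 385
= 22540654445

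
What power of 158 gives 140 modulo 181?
151

Baby-step giant-step with step n = ⌈√181⌉ = 14.
Baby steps 158^j mod 181 (j:value) for j=0..13: 0:1, 1:158, 2:167, 3:141, 4:15, 5:17, 6:152, 7:124, 8:44, 9:74, 10:108, 11:50, 12:117, 13:24.
Giant-step multiplier: 158^(-14) ≡ 158^(180-14) = 158^166 ≡ 20 (mod 181).
Giant steps γ_i = 140·20^i mod 181: γ_0=140, γ_1=85, γ_2=71, γ_3=153, γ_4=164, γ_5=22, γ_6=78, γ_7=112, γ_8=68, γ_9=93, γ_10=50 (in table at j=11).
x = i·n + j = 10·14 + 11 = 151.
Check: 158^151 ≡ 140 (mod 181).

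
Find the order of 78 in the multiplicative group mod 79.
2

79 is prime, so ord(78) divides φ(79) = 78.
Divisors of 78: 1, 2, 3, 6, 13, 26, 39, 78.
Repeated squaring: 78^1 ≡ 78, 78^2 ≡ 1, 78^4 ≡ 1, 78^8 ≡ 1, 78^16 ≡ 1, 78^32 ≡ 1, 78^64 ≡ 1 (mod 79).
Test 78^d mod 79 for each divisor d in increasing order:
78^1 ≡ 78
78^2 ≡ 1  ← first divisor giving 1
The order is 2.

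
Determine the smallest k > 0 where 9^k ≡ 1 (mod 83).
41

83 is prime, so ord(9) divides φ(83) = 82.
Divisors of 82: 1, 2, 41, 82.
Repeated squaring: 9^1 ≡ 9, 9^2 ≡ 81, 9^4 ≡ 4, 9^8 ≡ 16, 9^16 ≡ 7, 9^32 ≡ 49, 9^64 ≡ 77 (mod 83).
Test 9^d mod 83 for each divisor d in increasing order:
9^1 ≡ 9
9^2 ≡ 81
9^41 = 9^32·9^8·9^1 ≡ 1  ← first divisor giving 1
The order is 41.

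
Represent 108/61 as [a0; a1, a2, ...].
[1; 1, 3, 2, 1, 4]

Euclidean algorithm steps:
108 = 1 × 61 + 47
61 = 1 × 47 + 14
47 = 3 × 14 + 5
14 = 2 × 5 + 4
5 = 1 × 4 + 1
4 = 4 × 1 + 0
Continued fraction: [1; 1, 3, 2, 1, 4]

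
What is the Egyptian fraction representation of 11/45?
1/5 + 1/23 + 1/1035

Greedy algorithm:
11/45: ceiling(45/11) = 5, use 1/5
2/45: ceiling(45/2) = 23, use 1/23
1/1035: ceiling(1035/1) = 1035, use 1/1035
Result: 11/45 = 1/5 + 1/23 + 1/1035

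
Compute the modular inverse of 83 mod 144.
59

gcd(83, 144) = 1, so the inverse exists.
Extended Euclidean algorithm on (144, 83):
144 = 1 × 83 + 61  ⟹  61 = (1)·144 + (-1)·83
83 = 1 × 61 + 22  ⟹  22 = (-1)·144 + (2)·83
61 = 2 × 22 + 17  ⟹  17 = (3)·144 + (-5)·83
22 = 1 × 17 + 5  ⟹  5 = (-4)·144 + (7)·83
17 = 3 × 5 + 2  ⟹  2 = (15)·144 + (-26)·83
5 = 2 × 2 + 1  ⟹  1 = (-34)·144 + (59)·83
So (59)·83 ≡ 1 (mod 144), i.e. 83^(-1) ≡ 59 (mod 144).
Check: 83 × 59 = 4897 ≡ 1 (mod 144)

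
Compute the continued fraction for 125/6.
[20; 1, 5]

Euclidean algorithm steps:
125 = 20 × 6 + 5
6 = 1 × 5 + 1
5 = 5 × 1 + 0
Continued fraction: [20; 1, 5]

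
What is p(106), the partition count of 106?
384276336

p(n) counts ways to write n as a sum of positive integers (order ignored).
Euler's pentagonal recurrence: p(k) = p(k-1) + p(k-2) - p(k-5) - p(k-7) + p(k-12) + p(k-15) - ... (offsets j(3j∓1)/2, signs ++--, p(0)=1, p(<0)=0).
DP table for k = 0..105: p(0)=1, p(1)=1, p(2)=2, p(3)=3, p(4)=5, p(5)=7, p(6)=11, p(7)=15, p(8)=22, p(9)=30, p(10)=42, p(11)=56, p(12)=77, p(13)=101, p(14)=135, p(15)=176, p(16)=231, p(17)=297, p(18)=385, p(19)=490, p(20)=627, p(21)=792, p(22)=1002, p(23)=1255, p(24)=1575, p(25)=1958, p(26)=2436, p(27)=3010, p(28)=3718, p(29)=4565, p(30)=5604, p(31)=6842, p(32)=8349, p(33)=10143, p(34)=12310, p(35)=14883, p(36)=17977, p(37)=21637, p(38)=26015, p(39)=31185, p(40)=37338, p(41)=44583, p(42)=53174, p(43)=63261, p(44)=75175, p(45)=89134, p(46)=105558, p(47)=124754, p(48)=147273, p(49)=173525, p(50)=204226, p(51)=239943, p(52)=281589, p(53)=329931, p(54)=386155, p(55)=451276, p(56)=526823, p(57)=614154, p(58)=715220, p(59)=831820, p(60)=966467, p(61)=1121505, p(62)=1300156, p(63)=1505499, p(64)=1741630, p(65)=2012558, p(66)=2323520, p(67)=2679689, p(68)=3087735, p(69)=3554345, p(70)=4087968, p(71)=4697205, p(72)=5392783, p(73)=6185689, p(74)=7089500, p(75)=8118264, p(76)=9289091, p(77)=10619863, p(78)=12132164, p(79)=13848650, p(80)=15796476, p(81)=18004327, p(82)=20506255, p(83)=23338469, p(84)=26543660, p(85)=30167357, p(86)=34262962, p(87)=38887673, p(88)=44108109, p(89)=49995925, p(90)=56634173, p(91)=64112359, p(92)=72533807, p(93)=82010177, p(94)=92669720, p(95)=104651419, p(96)=118114304, p(97)=133230930, p(98)=150198136, p(99)=169229875, p(100)=190569292, p(101)=214481126, p(102)=241265379, p(103)=271248950, p(104)=304801365, p(105)=342325709.
Final step: p(106) = p(105) + p(104) - p(101) - p(99) + p(94) + p(91) - p(84) - p(80) + p(71) + p(66) - p(55) - p(49) + p(36) + p(29) - p(14) - p(6)
= 342325709 + 304801365 - 214481126 - 169229875 + 92669720 + 64112359 - 26543660 - 15796476 + 4697205 + 2323520 - 451276 - 173525 + 17977 + 4565 - 135 - 11
= 384276336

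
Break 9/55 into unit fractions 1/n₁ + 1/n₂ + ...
1/7 + 1/49 + 1/2695

Greedy algorithm:
9/55: ceiling(55/9) = 7, use 1/7
8/385: ceiling(385/8) = 49, use 1/49
1/2695: ceiling(2695/1) = 2695, use 1/2695
Result: 9/55 = 1/7 + 1/49 + 1/2695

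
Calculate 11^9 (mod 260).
151

Repeated squaring. Binary of 9 = 1001.
11^1 ≡ 11 (mod 260); 11^2 ≡ 121 (mod 260); 11^4 ≡ 81 (mod 260); 11^8 ≡ 61 (mod 260)
11^9 = 11^1 × 11^8 ≡ 151 (mod 260)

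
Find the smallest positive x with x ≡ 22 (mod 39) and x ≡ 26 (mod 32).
1114

Using Chinese Remainder Theorem:
M = 39 × 32 = 1248
M1 = 32, M2 = 39
y1 = 32^(-1) mod 39 = 11
y2 = 39^(-1) mod 32 = 23
x = (22×32×11 + 26×39×23) mod 1248 = 1114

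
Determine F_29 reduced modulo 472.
221

Matrix identity: Q^n = [[F_(n+1), F_n], [F_n, F_(n-1)]] with Q = [[1,1],[1,0]].
n = 29 = 11101₂. Square-and-multiply, entries mod 472:
Q^1 = [[1,1],[1,0]]
Q^3 = (Q^1)²·Q = [[3,2],[2,1]]
Q^7 = (Q^3)²·Q = [[21,13],[13,8]]
Q^14 = (Q^7)² = [[138,377],[377,233]]
Q^29 = (Q^14)²·Q = [[376,221],[221,155]]
F_29 mod 472 = Q^29[0][1] = 221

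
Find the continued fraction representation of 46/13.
[3; 1, 1, 6]

Euclidean algorithm steps:
46 = 3 × 13 + 7
13 = 1 × 7 + 6
7 = 1 × 6 + 1
6 = 6 × 1 + 0
Continued fraction: [3; 1, 1, 6]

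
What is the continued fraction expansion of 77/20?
[3; 1, 5, 1, 2]

Euclidean algorithm steps:
77 = 3 × 20 + 17
20 = 1 × 17 + 3
17 = 5 × 3 + 2
3 = 1 × 2 + 1
2 = 2 × 1 + 0
Continued fraction: [3; 1, 5, 1, 2]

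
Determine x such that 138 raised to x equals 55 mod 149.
23

Baby-step giant-step with step n = ⌈√149⌉ = 13.
Baby steps 138^j mod 149 (j:value) for j=0..12: 0:1, 1:138, 2:121, 3:10, 4:39, 5:18, 6:100, 7:92, 8:31, 9:106, 10:26, 11:12, 12:17.
Giant-step multiplier: 138^(-13) ≡ 138^(148-13) = 138^135 ≡ 98 (mod 149).
Giant steps γ_i = 55·98^i mod 149: γ_0=55, γ_1=26 (in table at j=10).
x = i·n + j = 1·13 + 10 = 23.
Check: 138^23 ≡ 55 (mod 149).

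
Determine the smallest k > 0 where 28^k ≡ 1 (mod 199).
33

199 is prime, so ord(28) divides φ(199) = 198.
Divisors of 198: 1, 2, 3, 6, 9, 11, 18, 22, 33, 66, 99, 198.
Repeated squaring: 28^1 ≡ 28, 28^2 ≡ 187, 28^4 ≡ 144, 28^8 ≡ 40, 28^16 ≡ 8, 28^32 ≡ 64, 28^64 ≡ 116, 28^128 ≡ 123 (mod 199).
Test 28^d mod 199 for each divisor d in increasing order:
28^1 ≡ 28
28^2 ≡ 187
28^3 = 28^2·28^1 ≡ 62
28^6 = 28^4·28^2 ≡ 63
28^9 = 28^8·28^1 ≡ 125
28^11 = 28^8·28^2·28^1 ≡ 92
28^18 = 28^16·28^2 ≡ 103
28^22 = 28^16·28^4·28^2 ≡ 106
28^33 = 28^32·28^1 ≡ 1  ← first divisor giving 1
The order is 33.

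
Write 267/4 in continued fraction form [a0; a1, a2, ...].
[66; 1, 3]

Euclidean algorithm steps:
267 = 66 × 4 + 3
4 = 1 × 3 + 1
3 = 3 × 1 + 0
Continued fraction: [66; 1, 3]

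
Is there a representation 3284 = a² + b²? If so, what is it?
28² + 50² (a=28, b=50)

Factorization: 3284 = 2^2 × 821
By Fermat: n is sum of two squares iff every prime p ≡ 3 (mod 4) appears to even power.
All primes ≡ 3 (mod 4) appear to even power.
Search a = 0, 1, 2, … for 3284 - a² a perfect square: first hit at a = 28: 3284 - 784 = 2500 = 50².
3284 = 28² + 50² = 784 + 2500 ✓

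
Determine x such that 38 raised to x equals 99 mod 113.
36

Baby-step giant-step with step n = ⌈√113⌉ = 11.
Baby steps 38^j mod 113 (j:value) for j=0..10: 0:1, 1:38, 2:88, 3:67, 4:60, 5:20, 6:82, 7:65, 8:97, 9:70, 10:61.
Giant-step multiplier: 38^(-11) ≡ 38^(112-11) = 38^101 ≡ 76 (mod 113).
Giant steps γ_i = 99·76^i mod 113: γ_0=99, γ_1=66, γ_2=44, γ_3=67 (in table at j=3).
x = i·n + j = 3·11 + 3 = 36.
Check: 38^36 ≡ 99 (mod 113).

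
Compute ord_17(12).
16

17 is prime, so ord(12) divides φ(17) = 16.
Divisors of 16: 1, 2, 4, 8, 16.
Repeated squaring: 12^1 ≡ 12, 12^2 ≡ 8, 12^4 ≡ 13, 12^8 ≡ 16, 12^16 ≡ 1 (mod 17).
Test 12^d mod 17 for each divisor d in increasing order:
12^1 ≡ 12
12^2 ≡ 8
12^4 ≡ 13
12^8 ≡ 16
12^16 ≡ 1  ← first divisor giving 1
The order is 16.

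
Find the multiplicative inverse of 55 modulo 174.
19

gcd(55, 174) = 1, so the inverse exists.
Extended Euclidean algorithm on (174, 55):
174 = 3 × 55 + 9  ⟹  9 = (1)·174 + (-3)·55
55 = 6 × 9 + 1  ⟹  1 = (-6)·174 + (19)·55
So (19)·55 ≡ 1 (mod 174), i.e. 55^(-1) ≡ 19 (mod 174).
Check: 55 × 19 = 1045 ≡ 1 (mod 174)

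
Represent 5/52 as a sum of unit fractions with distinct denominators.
1/11 + 1/191 + 1/109252

Greedy algorithm:
5/52: ceiling(52/5) = 11, use 1/11
3/572: ceiling(572/3) = 191, use 1/191
1/109252: ceiling(109252/1) = 109252, use 1/109252
Result: 5/52 = 1/11 + 1/191 + 1/109252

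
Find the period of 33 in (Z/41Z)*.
20

41 is prime, so ord(33) divides φ(41) = 40.
Divisors of 40: 1, 2, 4, 5, 8, 10, 20, 40.
Repeated squaring: 33^1 ≡ 33, 33^2 ≡ 23, 33^4 ≡ 37, 33^8 ≡ 16, 33^16 ≡ 10, 33^32 ≡ 18 (mod 41).
Test 33^d mod 41 for each divisor d in increasing order:
33^1 ≡ 33
33^2 ≡ 23
33^4 ≡ 37
33^5 = 33^4·33^1 ≡ 32
33^8 ≡ 16
33^10 = 33^8·33^2 ≡ 40
33^20 = 33^16·33^4 ≡ 1  ← first divisor giving 1
The order is 20.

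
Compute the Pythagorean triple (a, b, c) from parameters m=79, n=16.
(5985, 2528, 6497)

Euclid's formula: a = m² - n², b = 2mn, c = m² + n²
m = 79, n = 16
a = 79² - 16² = 6241 - 256 = 5985
b = 2 × 79 × 16 = 2528
c = 79² + 16² = 6241 + 256 = 6497
Verification: 5985² + 2528² = 35820225 + 6390784 = 42211009 = 6497² ✓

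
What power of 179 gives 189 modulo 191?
71

Baby-step giant-step with step n = ⌈√191⌉ = 14.
Baby steps 179^j mod 191 (j:value) for j=0..13: 0:1, 1:179, 2:144, 3:182, 4:108, 5:41, 6:81, 7:174, 8:13, 9:35, 10:153, 11:74, 12:67, 13:151.
Giant-step multiplier: 179^(-14) ≡ 179^(190-14) = 179^176 ≡ 115 (mod 191).
Giant steps γ_i = 189·115^i mod 191: γ_0=189, γ_1=152, γ_2=99, γ_3=116, γ_4=161, γ_5=179 (in table at j=1).
x = i·n + j = 5·14 + 1 = 71.
Check: 179^71 ≡ 189 (mod 191).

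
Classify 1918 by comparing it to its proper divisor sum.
deficient

Proper divisors of 1918: sum = 1 + 2 + 7 + 14 + 137 + 274 + 959 = 1394
Since 1394 < 1918, 1918 is deficient.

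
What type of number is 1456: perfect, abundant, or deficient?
abundant

Proper divisors of 1456: sum = 1 + 2 + 4 + 7 + 8 + 13 + 14 + 16 + ... + 182 + 208 + 364 + 728 (19 divisors) = 2016
Since 2016 > 1456, 1456 is abundant.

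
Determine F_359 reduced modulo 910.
811

Matrix identity: Q^n = [[F_(n+1), F_n], [F_n, F_(n-1)]] with Q = [[1,1],[1,0]].
n = 359 = 101100111₂. Square-and-multiply, entries mod 910:
Q^1 = [[1,1],[1,0]]
Q^2 = (Q^1)² = [[2,1],[1,1]]
Q^5 = (Q^2)²·Q = [[8,5],[5,3]]
Q^11 = (Q^5)²·Q = [[144,89],[89,55]]
Q^22 = (Q^11)² = [[447,421],[421,26]]
Q^44 = (Q^22)² = [[310,753],[753,467]]
Q^89 = (Q^44)²·Q = [[580,629],[629,861]]
Q^179 = (Q^89)²·Q = [[430,401],[401,29]]
Q^359 = (Q^179)²·Q = [[140,811],[811,239]]
F_359 mod 910 = Q^359[0][1] = 811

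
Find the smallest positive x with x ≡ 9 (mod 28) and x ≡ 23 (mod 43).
625

Using Chinese Remainder Theorem:
M = 28 × 43 = 1204
M1 = 43, M2 = 28
y1 = 43^(-1) mod 28 = 15
y2 = 28^(-1) mod 43 = 20
x = (9×43×15 + 23×28×20) mod 1204 = 625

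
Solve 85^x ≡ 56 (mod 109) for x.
7

Baby-step giant-step with step n = ⌈√109⌉ = 11.
Baby steps 85^j mod 109 (j:value) for j=0..10: 0:1, 1:85, 2:31, 3:19, 4:89, 5:44, 6:34, 7:56, 8:73, 9:101, 10:83.
h = 56 is already in the table at j=7, so x = 7.
Check: 85^7 ≡ 56 (mod 109).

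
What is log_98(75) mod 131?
48

Baby-step giant-step with step n = ⌈√131⌉ = 12.
Baby steps 98^j mod 131 (j:value) for j=0..11: 0:1, 1:98, 2:41, 3:88, 4:109, 5:71, 6:15, 7:29, 8:91, 9:10, 10:63, 11:17.
Giant-step multiplier: 98^(-12) ≡ 98^(130-12) = 98^118 ≡ 46 (mod 131).
Giant steps γ_i = 75·46^i mod 131: γ_0=75, γ_1=44, γ_2=59, γ_3=94, γ_4=1 (in table at j=0).
x = i·n + j = 4·12 + 0 = 48.
Check: 98^48 ≡ 75 (mod 131).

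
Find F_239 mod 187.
12

Matrix identity: Q^n = [[F_(n+1), F_n], [F_n, F_(n-1)]] with Q = [[1,1],[1,0]].
n = 239 = 11101111₂. Square-and-multiply, entries mod 187:
Q^1 = [[1,1],[1,0]]
Q^3 = (Q^1)²·Q = [[3,2],[2,1]]
Q^7 = (Q^3)²·Q = [[21,13],[13,8]]
Q^14 = (Q^7)² = [[49,3],[3,46]]
Q^29 = (Q^14)²·Q = [[77,166],[166,98]]
Q^59 = (Q^29)²·Q = [[77,12],[12,65]]
Q^119 = (Q^59)²·Q = [[110,89],[89,21]]
Q^239 = (Q^119)²·Q = [[77,12],[12,65]]
F_239 mod 187 = Q^239[0][1] = 12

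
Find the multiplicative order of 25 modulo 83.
41

83 is prime, so ord(25) divides φ(83) = 82.
Divisors of 82: 1, 2, 41, 82.
Repeated squaring: 25^1 ≡ 25, 25^2 ≡ 44, 25^4 ≡ 27, 25^8 ≡ 65, 25^16 ≡ 75, 25^32 ≡ 64, 25^64 ≡ 29 (mod 83).
Test 25^d mod 83 for each divisor d in increasing order:
25^1 ≡ 25
25^2 ≡ 44
25^41 = 25^32·25^8·25^1 ≡ 1  ← first divisor giving 1
The order is 41.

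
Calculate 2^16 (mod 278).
206

Repeated squaring. Binary of 16 = 10000.
2^1 ≡ 2 (mod 278); 2^2 ≡ 4 (mod 278); 2^4 ≡ 16 (mod 278); 2^8 ≡ 256 (mod 278); 2^16 ≡ 206 (mod 278)
2^16 = 2^16 ≡ 206 (mod 278)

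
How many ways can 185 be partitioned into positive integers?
1071823774337

p(n) counts ways to write n as a sum of positive integers (order ignored).
Euler's pentagonal recurrence: p(k) = p(k-1) + p(k-2) - p(k-5) - p(k-7) + p(k-12) + p(k-15) - ... (offsets j(3j∓1)/2, signs ++--, p(0)=1, p(<0)=0).
DP table for k = 0..184: p(0)=1, p(1)=1, p(2)=2, p(3)=3, p(4)=5, p(5)=7, p(6)=11, p(7)=15, p(8)=22, p(9)=30, p(10)=42, p(11)=56, p(12)=77, p(13)=101, p(14)=135, p(15)=176, p(16)=231, p(17)=297, p(18)=385, p(19)=490, p(20)=627, p(21)=792, p(22)=1002, p(23)=1255, p(24)=1575, p(25)=1958, p(26)=2436, p(27)=3010, p(28)=3718, p(29)=4565, p(30)=5604, p(31)=6842, p(32)=8349, p(33)=10143, p(34)=12310, p(35)=14883, p(36)=17977, p(37)=21637, p(38)=26015, p(39)=31185, p(40)=37338, p(41)=44583, p(42)=53174, p(43)=63261, p(44)=75175, p(45)=89134, p(46)=105558, p(47)=124754, p(48)=147273, p(49)=173525, p(50)=204226, p(51)=239943, p(52)=281589, p(53)=329931, p(54)=386155, p(55)=451276, p(56)=526823, p(57)=614154, p(58)=715220, p(59)=831820, p(60)=966467, p(61)=1121505, p(62)=1300156, p(63)=1505499, p(64)=1741630, p(65)=2012558, p(66)=2323520, p(67)=2679689, p(68)=3087735, p(69)=3554345, p(70)=4087968, p(71)=4697205, p(72)=5392783, p(73)=6185689, p(74)=7089500, p(75)=8118264, p(76)=9289091, p(77)=10619863, p(78)=12132164, p(79)=13848650, p(80)=15796476, p(81)=18004327, p(82)=20506255, p(83)=23338469, p(84)=26543660, p(85)=30167357, p(86)=34262962, p(87)=38887673, p(88)=44108109, p(89)=49995925, p(90)=56634173, p(91)=64112359, p(92)=72533807, p(93)=82010177, p(94)=92669720, p(95)=104651419, p(96)=118114304, p(97)=133230930, p(98)=150198136, p(99)=169229875, p(100)=190569292, p(101)=214481126, p(102)=241265379, p(103)=271248950, p(104)=304801365, p(105)=342325709, p(106)=384276336, p(107)=431149389, p(108)=483502844, p(109)=541946240, p(110)=607163746, p(111)=679903203, p(112)=761002156, p(113)=851376628, p(114)=952050665, p(115)=1064144451, p(116)=1188908248, p(117)=1327710076, p(118)=1482074143, p(119)=1653668665, p(120)=1844349560, p(121)=2056148051, p(122)=2291320912, p(123)=2552338241, p(124)=2841940500, p(125)=3163127352, p(126)=3519222692, p(127)=3913864295, p(128)=4351078600, p(129)=4835271870, p(130)=5371315400, p(131)=5964539504, p(132)=6620830889, p(133)=7346629512, p(134)=8149040695, p(135)=9035836076, p(136)=10015581680, p(137)=11097645016, p(138)=12292341831, p(139)=13610949895, p(140)=15065878135, p(141)=16670689208, p(142)=18440293320, p(143)=20390982757, p(144)=22540654445, p(145)=24908858009, p(146)=27517052599, p(147)=30388671978, p(148)=33549419497, p(149)=37027355200, p(150)=40853235313, p(151)=45060624582, p(152)=49686288421, p(153)=54770336324, p(154)=60356673280, p(155)=66493182097, p(156)=73232243759, p(157)=80630964769, p(158)=88751778802, p(159)=97662728555, p(160)=107438159466, p(161)=118159068427, p(162)=129913904637, p(163)=142798995930, p(164)=156919475295, p(165)=172389800255, p(166)=189334822579, p(167)=207890420102, p(168)=228204732751, p(169)=250438925115, p(170)=274768617130, p(171)=301384802048, p(172)=330495499613, p(173)=362326859895, p(174)=397125074750, p(175)=435157697830, p(176)=476715857290, p(177)=522115831195, p(178)=571701605655, p(179)=625846753120, p(180)=684957390936, p(181)=749474411781, p(182)=819876908323, p(183)=896684817527, p(184)=980462880430.
Final step: p(185) = p(184) + p(183) - p(180) - p(178) + p(173) + p(170) - p(163) - p(159) + p(150) + p(145) - p(134) - p(128) + p(115) + p(108) - p(93) - p(85) + p(68) + p(59) - p(40) - p(30) + p(9)
= 980462880430 + 896684817527 - 684957390936 - 571701605655 + 362326859895 + 274768617130 - 142798995930 - 97662728555 + 40853235313 + 24908858009 - 8149040695 - 4351078600 + 1064144451 + 483502844 - 82010177 - 30167357 + 3087735 + 831820 - 37338 - 5604 + 30
= 1071823774337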